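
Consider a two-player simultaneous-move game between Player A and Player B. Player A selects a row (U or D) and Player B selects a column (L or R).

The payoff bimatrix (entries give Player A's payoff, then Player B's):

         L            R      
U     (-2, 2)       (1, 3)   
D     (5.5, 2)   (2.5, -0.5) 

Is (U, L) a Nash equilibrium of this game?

No

At (U, L), Player A earns -2; switching to D would give 5.5, so Player A would deviate.
Player B earns 2; switching to R would give 3, so Player B would deviate.
Since at least one player can profitably deviate, this is not a Nash equilibrium.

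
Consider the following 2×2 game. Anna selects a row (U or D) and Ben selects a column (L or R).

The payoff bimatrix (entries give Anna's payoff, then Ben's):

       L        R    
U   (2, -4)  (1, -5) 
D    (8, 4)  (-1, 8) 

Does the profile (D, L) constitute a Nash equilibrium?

At (D, L), Anna earns 8; switching to U would give 2, so Anna has no profitable deviation.
Ben earns 4; switching to R would give 8, so Ben would deviate.
Since at least one player can profitably deviate, this is not a Nash equilibrium.

No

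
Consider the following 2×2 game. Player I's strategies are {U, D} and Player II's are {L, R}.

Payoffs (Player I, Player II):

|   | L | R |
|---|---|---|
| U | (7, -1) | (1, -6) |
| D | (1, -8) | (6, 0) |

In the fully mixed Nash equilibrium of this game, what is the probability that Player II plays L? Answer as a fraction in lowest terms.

Let c be the probability that Player II plays L. In a completely mixed equilibrium, Player I must be indifferent between U and D.
Player I's expected payoff from U is 7c + (1−c); from D it is c + 6(1−c).
Setting these equal: 6c + 1 = −5c + 6, so c = 5/11.

5/11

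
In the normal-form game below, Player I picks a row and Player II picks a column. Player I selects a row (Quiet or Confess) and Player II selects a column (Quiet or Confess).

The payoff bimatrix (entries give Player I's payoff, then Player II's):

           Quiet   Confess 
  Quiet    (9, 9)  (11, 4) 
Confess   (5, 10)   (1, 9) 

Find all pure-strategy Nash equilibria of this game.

(Quiet, Quiet)

(Quiet, Quiet): Player I gets 9 ≥ 5 from Confess, and Player II gets 9 ≥ 4 from Confess — Nash equilibrium.
(Quiet, Confess): Player II prefers Quiet (9 > 4) — not an equilibrium.
(Confess, Quiet): Player I prefers Quiet (9 > 5) — not an equilibrium.
(Confess, Confess): Player I prefers Quiet (11 > 1); Player II prefers Quiet (10 > 9) — not an equilibrium.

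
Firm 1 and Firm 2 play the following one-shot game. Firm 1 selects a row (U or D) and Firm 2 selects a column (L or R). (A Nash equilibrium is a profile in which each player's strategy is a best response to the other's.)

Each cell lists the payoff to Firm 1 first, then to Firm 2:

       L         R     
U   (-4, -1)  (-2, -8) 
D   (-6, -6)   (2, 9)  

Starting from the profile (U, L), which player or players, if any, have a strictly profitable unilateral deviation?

Firm 1 at (U, L) earns -4; deviating to D yields -6 — not better.
Firm 2 earns -1; deviating to R yields -8 — not better.
Neither player can strictly improve; the profile is a Nash equilibrium.

Neither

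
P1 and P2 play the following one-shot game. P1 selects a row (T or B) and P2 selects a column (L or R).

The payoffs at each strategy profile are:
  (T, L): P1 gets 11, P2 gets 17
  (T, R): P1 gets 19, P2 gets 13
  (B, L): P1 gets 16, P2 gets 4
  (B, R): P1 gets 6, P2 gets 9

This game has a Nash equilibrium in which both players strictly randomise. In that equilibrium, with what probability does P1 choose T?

5/9

Let x be the probability that P1 plays T. In a completely mixed equilibrium, P2 must be indifferent between L and R.
P2's expected payoff from L is 17x + 4(1−x); from R it is 13x + 9(1−x).
Setting these equal: 13x + 4 = 4x + 9, so x = 5/9.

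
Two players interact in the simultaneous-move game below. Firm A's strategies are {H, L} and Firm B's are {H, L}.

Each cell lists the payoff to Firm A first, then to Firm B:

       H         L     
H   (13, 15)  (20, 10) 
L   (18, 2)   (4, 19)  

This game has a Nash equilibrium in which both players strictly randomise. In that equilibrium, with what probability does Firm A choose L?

Let x be the probability that Firm A plays H. In a completely mixed equilibrium, Firm B must be indifferent between H and L.
Firm B's expected payoff from H is 15x + 2(1−x); from L it is 10x + 19(1−x).
Setting these equal: 13x + 2 = −9x + 19, so x = 17/22.
Therefore Firm A plays L with probability 1 − 17/22 = 5/22.

5/22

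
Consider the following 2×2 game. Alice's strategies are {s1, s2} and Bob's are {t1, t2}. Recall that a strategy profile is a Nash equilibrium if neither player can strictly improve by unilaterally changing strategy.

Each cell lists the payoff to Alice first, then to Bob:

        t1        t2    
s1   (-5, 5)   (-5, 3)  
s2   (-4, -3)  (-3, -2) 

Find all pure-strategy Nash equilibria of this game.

(s2, t2)

(s1, t1): Alice prefers s2 (-4 > -5) — not an equilibrium.
(s1, t2): Alice prefers s2 (-3 > -5); Bob prefers t1 (5 > 3) — not an equilibrium.
(s2, t1): Bob prefers t2 (-2 > -3) — not an equilibrium.
(s2, t2): Alice gets -3 ≥ -5 from s1, and Bob gets -2 ≥ -3 from t1 — Nash equilibrium.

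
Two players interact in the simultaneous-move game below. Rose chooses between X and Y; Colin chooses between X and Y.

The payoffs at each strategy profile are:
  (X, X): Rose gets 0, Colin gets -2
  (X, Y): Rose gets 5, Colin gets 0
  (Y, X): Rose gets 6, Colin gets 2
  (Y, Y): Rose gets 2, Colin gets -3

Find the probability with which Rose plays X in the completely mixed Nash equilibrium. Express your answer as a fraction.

Let r be the probability that Rose plays X. In a completely mixed equilibrium, Colin must be indifferent between X and Y.
Colin's expected payoff from X is −2r + 2(1−r); from Y it is −3(1−r).
Setting these equal: −4r + 2 = 3r − 3, so r = 5/7.

5/7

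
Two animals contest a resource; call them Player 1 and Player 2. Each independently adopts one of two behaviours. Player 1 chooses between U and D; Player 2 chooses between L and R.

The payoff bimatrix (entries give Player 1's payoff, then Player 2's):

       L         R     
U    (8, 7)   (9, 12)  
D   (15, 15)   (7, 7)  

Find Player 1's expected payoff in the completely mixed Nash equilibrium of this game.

First find q, the probability Player 2 plays L, from Player 1's indifference between U and D: 8q + 9(1−q) = 15q + 7(1−q), giving q = 2/9.
Since Player 1 is indifferent in equilibrium, Player 1's expected payoff equals the payoff from either row against (2/9, 7/9). Using U: 8(2/9) + 9(7/9) = 79/9.

79/9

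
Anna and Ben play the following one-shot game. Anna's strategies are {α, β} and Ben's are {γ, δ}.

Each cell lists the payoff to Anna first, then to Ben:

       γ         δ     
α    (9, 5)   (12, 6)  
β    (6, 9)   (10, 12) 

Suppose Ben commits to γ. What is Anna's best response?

α

Against γ, Anna earns 9 from α and 6 from β.
So α is the best response.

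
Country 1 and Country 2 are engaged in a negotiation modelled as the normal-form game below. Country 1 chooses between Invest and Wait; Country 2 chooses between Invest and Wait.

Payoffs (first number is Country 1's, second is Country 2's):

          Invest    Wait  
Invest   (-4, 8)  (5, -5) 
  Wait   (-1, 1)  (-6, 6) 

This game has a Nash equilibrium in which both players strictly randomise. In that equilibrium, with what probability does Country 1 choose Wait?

Let x be the probability that Country 1 plays Invest. In a completely mixed equilibrium, Country 2 must be indifferent between Invest and Wait.
Country 2's expected payoff from Invest is 8x + (1−x); from Wait it is −5x + 6(1−x).
Setting these equal: 7x + 1 = −11x + 6, so x = 5/18.
Therefore Country 1 plays Wait with probability 1 − 5/18 = 13/18.

13/18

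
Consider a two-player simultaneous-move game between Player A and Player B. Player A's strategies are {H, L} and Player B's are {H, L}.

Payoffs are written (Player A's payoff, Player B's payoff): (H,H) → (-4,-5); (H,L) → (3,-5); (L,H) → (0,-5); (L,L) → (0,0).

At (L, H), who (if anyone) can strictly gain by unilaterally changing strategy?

Player A at (L, H) earns 0; deviating to H yields -4 — not better.
Player B earns -5; deviating to L yields 0 — a strict improvement.
Only Player B has a strictly profitable deviation.

Player B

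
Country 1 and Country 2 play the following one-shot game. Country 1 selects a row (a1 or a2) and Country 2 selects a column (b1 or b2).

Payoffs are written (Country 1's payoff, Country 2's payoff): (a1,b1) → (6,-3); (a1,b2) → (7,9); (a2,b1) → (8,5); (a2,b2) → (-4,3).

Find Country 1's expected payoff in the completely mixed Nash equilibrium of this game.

First find y, the probability Country 2 plays b1, from Country 1's indifference between a1 and a2: 6y + 7(1−y) = 8y − 4(1−y), giving y = 11/13.
Since Country 1 is indifferent in equilibrium, Country 1's expected payoff equals the payoff from either row against (11/13, 2/13). Using a1: 6(11/13) + 7(2/13) = 80/13.

80/13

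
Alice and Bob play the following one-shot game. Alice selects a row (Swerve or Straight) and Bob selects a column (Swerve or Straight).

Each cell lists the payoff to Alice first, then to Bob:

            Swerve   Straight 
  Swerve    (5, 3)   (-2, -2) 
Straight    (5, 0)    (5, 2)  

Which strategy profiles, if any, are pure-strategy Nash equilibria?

(Swerve, Swerve) and (Straight, Straight)

(Swerve, Swerve): Alice gets 5 ≥ 5 from Straight, and Bob gets 3 ≥ -2 from Straight — Nash equilibrium.
(Swerve, Straight): Alice prefers Straight (5 > -2); Bob prefers Swerve (3 > -2) — not an equilibrium.
(Straight, Swerve): Bob prefers Straight (2 > 0) — not an equilibrium.
(Straight, Straight): Alice gets 5 ≥ -2 from Swerve, and Bob gets 2 ≥ 0 from Swerve — Nash equilibrium.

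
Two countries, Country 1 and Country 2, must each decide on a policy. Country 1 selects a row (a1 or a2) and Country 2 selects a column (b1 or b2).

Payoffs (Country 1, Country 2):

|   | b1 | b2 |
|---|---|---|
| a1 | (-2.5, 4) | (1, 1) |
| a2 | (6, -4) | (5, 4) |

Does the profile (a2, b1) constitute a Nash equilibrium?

At (a2, b1), Country 1 earns 6; switching to a1 would give -2.5, so Country 1 has no profitable deviation.
Country 2 earns -4; switching to b2 would give 4, so Country 2 would deviate.
Since at least one player can profitably deviate, this is not a Nash equilibrium.

No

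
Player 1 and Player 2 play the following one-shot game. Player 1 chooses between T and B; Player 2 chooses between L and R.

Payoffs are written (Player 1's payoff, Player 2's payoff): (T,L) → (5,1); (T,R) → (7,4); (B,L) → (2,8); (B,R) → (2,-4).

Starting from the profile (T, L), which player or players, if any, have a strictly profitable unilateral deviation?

Player 1 at (T, L) earns 5; deviating to B yields 2 — not better.
Player 2 earns 1; deviating to R yields 4 — a strict improvement.
Only Player 2 has a strictly profitable deviation.

Player 2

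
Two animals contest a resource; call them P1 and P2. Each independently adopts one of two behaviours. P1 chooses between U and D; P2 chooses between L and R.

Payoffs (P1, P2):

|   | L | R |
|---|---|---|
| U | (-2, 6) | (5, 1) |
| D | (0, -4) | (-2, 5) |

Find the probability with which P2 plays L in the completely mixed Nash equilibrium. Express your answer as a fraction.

7/9

Let y be the probability that P2 plays L. In a completely mixed equilibrium, P1 must be indifferent between U and D.
P1's expected payoff from U is −2y + 5(1−y); from D it is −2(1−y).
Setting these equal: −7y + 5 = 2y − 2, so y = 7/9.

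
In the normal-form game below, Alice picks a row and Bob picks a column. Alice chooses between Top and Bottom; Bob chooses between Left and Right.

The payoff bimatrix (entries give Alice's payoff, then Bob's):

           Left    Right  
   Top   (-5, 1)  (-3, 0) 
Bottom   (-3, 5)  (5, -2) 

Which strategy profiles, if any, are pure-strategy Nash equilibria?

(Bottom, Left)

(Top, Left): Alice prefers Bottom (-3 > -5) — not an equilibrium.
(Top, Right): Alice prefers Bottom (5 > -3); Bob prefers Left (1 > 0) — not an equilibrium.
(Bottom, Left): Alice gets -3 ≥ -5 from Top, and Bob gets 5 ≥ -2 from Right — Nash equilibrium.
(Bottom, Right): Bob prefers Left (5 > -2) — not an equilibrium.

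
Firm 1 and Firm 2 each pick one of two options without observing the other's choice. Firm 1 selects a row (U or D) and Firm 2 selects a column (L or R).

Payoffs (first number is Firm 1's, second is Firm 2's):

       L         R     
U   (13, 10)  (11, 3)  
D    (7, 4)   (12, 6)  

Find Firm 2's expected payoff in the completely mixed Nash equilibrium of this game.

16/3

First find p, the probability Firm 1 plays U, from Firm 2's indifference between L and R: 10p + 4(1−p) = 3p + 6(1−p), giving p = 2/9.
Since Firm 2 is indifferent in equilibrium, Firm 2's expected payoff equals the payoff from either column against (2/9, 7/9). Using L: 10(2/9) + 4(7/9) = 16/3.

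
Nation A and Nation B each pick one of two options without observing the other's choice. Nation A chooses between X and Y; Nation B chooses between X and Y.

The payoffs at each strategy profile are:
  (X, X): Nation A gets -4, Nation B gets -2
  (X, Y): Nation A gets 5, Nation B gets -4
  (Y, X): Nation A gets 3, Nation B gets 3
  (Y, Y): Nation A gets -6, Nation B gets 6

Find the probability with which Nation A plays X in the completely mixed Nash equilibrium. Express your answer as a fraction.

Let x be the probability that Nation A plays X. In a completely mixed equilibrium, Nation B must be indifferent between X and Y.
Nation B's expected payoff from X is −2x + 3(1−x); from Y it is −4x + 6(1−x).
Setting these equal: −5x + 3 = −10x + 6, so x = 3/5.

3/5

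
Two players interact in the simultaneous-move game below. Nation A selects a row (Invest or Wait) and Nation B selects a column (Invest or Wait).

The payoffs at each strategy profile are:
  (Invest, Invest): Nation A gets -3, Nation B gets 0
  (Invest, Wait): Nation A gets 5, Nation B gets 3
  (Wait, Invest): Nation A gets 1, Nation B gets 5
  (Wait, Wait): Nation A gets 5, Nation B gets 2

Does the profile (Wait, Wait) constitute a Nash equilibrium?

At (Wait, Wait), Nation A earns 5; switching to Invest would give 5, so Nation A has no profitable deviation.
Nation B earns 2; switching to Invest would give 5, so Nation B would deviate.
Since at least one player can profitably deviate, this is not a Nash equilibrium.

No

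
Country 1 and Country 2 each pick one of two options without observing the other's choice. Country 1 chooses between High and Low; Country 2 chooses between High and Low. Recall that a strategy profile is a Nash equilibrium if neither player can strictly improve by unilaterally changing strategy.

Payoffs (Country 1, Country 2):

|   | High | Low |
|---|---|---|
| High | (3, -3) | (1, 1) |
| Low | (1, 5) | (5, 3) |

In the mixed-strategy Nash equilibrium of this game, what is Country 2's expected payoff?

First find p, the probability Country 1 plays High, from Country 2's indifference between High and Low: −3p + 5(1−p) = p + 3(1−p), giving p = 1/3.
Since Country 2 is indifferent in equilibrium, Country 2's expected payoff equals the payoff from either column against (1/3, 2/3). Using High: −3(1/3) + 5(2/3) = 7/3.

7/3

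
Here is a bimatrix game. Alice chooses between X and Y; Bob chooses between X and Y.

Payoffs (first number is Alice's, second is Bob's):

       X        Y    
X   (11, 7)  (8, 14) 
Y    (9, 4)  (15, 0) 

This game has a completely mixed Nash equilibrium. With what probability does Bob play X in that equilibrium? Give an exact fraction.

7/9

Let q be the probability that Bob plays X. In a completely mixed equilibrium, Alice must be indifferent between X and Y.
Alice's expected payoff from X is 11q + 8(1−q); from Y it is 9q + 15(1−q).
Setting these equal: 3q + 8 = −6q + 15, so q = 7/9.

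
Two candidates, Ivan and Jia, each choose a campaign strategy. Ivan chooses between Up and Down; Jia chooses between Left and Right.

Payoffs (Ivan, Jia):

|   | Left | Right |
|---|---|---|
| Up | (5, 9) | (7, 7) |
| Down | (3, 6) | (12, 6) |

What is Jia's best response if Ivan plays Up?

Left

Against Up, Jia earns 9 from Left and 7 from Right.
So Left is the best response.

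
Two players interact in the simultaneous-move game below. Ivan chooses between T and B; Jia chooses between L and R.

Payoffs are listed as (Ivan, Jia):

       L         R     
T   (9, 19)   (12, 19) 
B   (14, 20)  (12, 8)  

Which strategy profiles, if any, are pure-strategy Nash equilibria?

(T, L): Ivan prefers B (14 > 9) — not an equilibrium.
(T, R): Ivan gets 12 ≥ 12 from B, and Jia gets 19 ≥ 19 from L — Nash equilibrium.
(B, L): Ivan gets 14 ≥ 9 from T, and Jia gets 20 ≥ 8 from R — Nash equilibrium.
(B, R): Jia prefers L (20 > 8) — not an equilibrium.

(T, R) and (B, L)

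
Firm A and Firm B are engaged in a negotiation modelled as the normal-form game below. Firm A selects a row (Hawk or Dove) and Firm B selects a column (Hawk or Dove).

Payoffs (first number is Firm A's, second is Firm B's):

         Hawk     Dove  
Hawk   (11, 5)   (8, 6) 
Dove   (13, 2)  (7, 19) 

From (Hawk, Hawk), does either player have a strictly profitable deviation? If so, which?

Both

Firm A at (Hawk, Hawk) earns 11; deviating to Dove yields 13 — a strict improvement.
Firm B earns 5; deviating to Dove yields 6 — a strict improvement.
Both Firm A and Firm B have strictly profitable deviations.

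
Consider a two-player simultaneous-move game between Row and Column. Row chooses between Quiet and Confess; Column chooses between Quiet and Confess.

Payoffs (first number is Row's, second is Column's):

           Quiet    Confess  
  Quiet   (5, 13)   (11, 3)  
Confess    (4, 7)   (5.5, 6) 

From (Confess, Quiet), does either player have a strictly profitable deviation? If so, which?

Row

Row at (Confess, Quiet) earns 4; deviating to Quiet yields 5 — a strict improvement.
Column earns 7; deviating to Confess yields 6 — not better.
Only Row has a strictly profitable deviation.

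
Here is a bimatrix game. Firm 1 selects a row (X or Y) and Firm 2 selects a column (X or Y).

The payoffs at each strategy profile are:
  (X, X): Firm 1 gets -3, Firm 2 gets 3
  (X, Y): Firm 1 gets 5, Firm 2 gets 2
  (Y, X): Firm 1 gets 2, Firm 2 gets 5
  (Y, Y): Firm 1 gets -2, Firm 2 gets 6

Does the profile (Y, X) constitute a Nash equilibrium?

At (Y, X), Firm 1 earns 2; switching to X would give -3, so Firm 1 has no profitable deviation.
Firm 2 earns 5; switching to Y would give 6, so Firm 2 would deviate.
Since at least one player can profitably deviate, this is not a Nash equilibrium.

No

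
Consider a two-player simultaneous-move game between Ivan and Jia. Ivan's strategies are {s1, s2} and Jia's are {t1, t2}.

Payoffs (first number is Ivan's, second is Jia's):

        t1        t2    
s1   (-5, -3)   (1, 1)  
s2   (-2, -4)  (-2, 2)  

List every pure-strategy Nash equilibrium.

(s1, t1): Ivan prefers s2 (-2 > -5); Jia prefers t2 (1 > -3) — not an equilibrium.
(s1, t2): Ivan gets 1 ≥ -2 from s2, and Jia gets 1 ≥ -3 from t1 — Nash equilibrium.
(s2, t1): Jia prefers t2 (2 > -4) — not an equilibrium.
(s2, t2): Ivan prefers s1 (1 > -2) — not an equilibrium.

(s1, t2)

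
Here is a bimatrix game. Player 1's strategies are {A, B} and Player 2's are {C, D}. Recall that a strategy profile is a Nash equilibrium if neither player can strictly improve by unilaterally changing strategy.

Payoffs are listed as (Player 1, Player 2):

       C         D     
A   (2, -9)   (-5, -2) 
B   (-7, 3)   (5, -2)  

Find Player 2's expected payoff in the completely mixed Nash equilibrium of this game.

First find p, the probability Player 1 plays A, from Player 2's indifference between C and D: −9p + 3(1−p) = −2p − 2(1−p), giving p = 5/12.
Since Player 2 is indifferent in equilibrium, Player 2's expected payoff equals the payoff from either column against (5/12, 7/12). Using C: −9(5/12) + 3(7/12) = -2.

-2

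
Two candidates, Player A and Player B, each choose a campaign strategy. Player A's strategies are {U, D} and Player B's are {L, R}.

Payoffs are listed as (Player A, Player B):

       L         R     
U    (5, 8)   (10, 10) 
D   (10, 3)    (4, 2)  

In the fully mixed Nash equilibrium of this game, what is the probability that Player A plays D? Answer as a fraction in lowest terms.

Let p be the probability that Player A plays U. In a completely mixed equilibrium, Player B must be indifferent between L and R.
Player B's expected payoff from L is 8p + 3(1−p); from R it is 10p + 2(1−p).
Setting these equal: 5p + 3 = 8p + 2, so p = 1/3.
Therefore Player A plays D with probability 1 − 1/3 = 2/3.

2/3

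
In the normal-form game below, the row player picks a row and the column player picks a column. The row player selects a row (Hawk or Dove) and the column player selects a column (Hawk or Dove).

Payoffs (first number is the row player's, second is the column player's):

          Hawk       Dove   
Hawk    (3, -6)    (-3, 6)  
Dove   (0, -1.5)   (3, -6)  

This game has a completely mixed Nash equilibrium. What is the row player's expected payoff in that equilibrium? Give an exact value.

First find q, the probability the column player plays Hawk, from the row player's indifference between Hawk and Dove: 3q − 3(1−q) = 3(1−q), giving q = 2/3.
Since the row player is indifferent in equilibrium, the row player's expected payoff equals the payoff from either row against (2/3, 1/3). Using Hawk: 3(2/3) − 3(1/3) = 1.

1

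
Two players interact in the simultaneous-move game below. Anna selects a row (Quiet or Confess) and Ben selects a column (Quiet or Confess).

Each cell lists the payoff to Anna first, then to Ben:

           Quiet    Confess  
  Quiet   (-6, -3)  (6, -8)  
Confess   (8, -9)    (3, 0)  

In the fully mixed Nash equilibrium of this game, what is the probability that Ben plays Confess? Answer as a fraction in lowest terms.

Let c be the probability that Ben plays Quiet. In a completely mixed equilibrium, Anna must be indifferent between Quiet and Confess.
Anna's expected payoff from Quiet is −6c + 6(1−c); from Confess it is 8c + 3(1−c).
Setting these equal: −12c + 6 = 5c + 3, so c = 3/17.
Therefore Ben plays Confess with probability 1 − 3/17 = 14/17.

14/17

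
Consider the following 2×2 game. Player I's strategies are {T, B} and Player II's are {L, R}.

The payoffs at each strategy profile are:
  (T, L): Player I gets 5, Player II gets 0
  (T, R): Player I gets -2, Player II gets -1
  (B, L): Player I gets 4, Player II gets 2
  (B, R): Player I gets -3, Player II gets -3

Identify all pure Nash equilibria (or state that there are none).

(T, L)

(T, L): Player I gets 5 ≥ 4 from B, and Player II gets 0 ≥ -1 from R — Nash equilibrium.
(T, R): Player II prefers L (0 > -1) — not an equilibrium.
(B, L): Player I prefers T (5 > 4) — not an equilibrium.
(B, R): Player I prefers T (-2 > -3); Player II prefers L (2 > -3) — not an equilibrium.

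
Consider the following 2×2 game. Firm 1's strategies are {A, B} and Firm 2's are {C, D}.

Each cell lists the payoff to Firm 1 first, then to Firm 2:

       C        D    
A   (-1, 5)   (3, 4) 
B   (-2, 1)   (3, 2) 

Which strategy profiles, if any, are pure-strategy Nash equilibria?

(A, C) and (B, D)

(A, C): Firm 1 gets -1 ≥ -2 from B, and Firm 2 gets 5 ≥ 4 from D — Nash equilibrium.
(A, D): Firm 2 prefers C (5 > 4) — not an equilibrium.
(B, C): Firm 1 prefers A (-1 > -2); Firm 2 prefers D (2 > 1) — not an equilibrium.
(B, D): Firm 1 gets 3 ≥ 3 from A, and Firm 2 gets 2 ≥ 1 from C — Nash equilibrium.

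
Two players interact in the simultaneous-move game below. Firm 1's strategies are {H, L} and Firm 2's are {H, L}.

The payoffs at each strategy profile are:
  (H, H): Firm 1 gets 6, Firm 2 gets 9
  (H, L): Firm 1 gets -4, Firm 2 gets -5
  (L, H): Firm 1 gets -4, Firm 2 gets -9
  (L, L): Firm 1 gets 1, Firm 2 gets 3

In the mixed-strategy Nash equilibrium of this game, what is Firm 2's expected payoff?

First find x, the probability Firm 1 plays H, from Firm 2's indifference between H and L: 9x − 9(1−x) = −5x + 3(1−x), giving x = 6/13.
Since Firm 2 is indifferent in equilibrium, Firm 2's expected payoff equals the payoff from either column against (6/13, 7/13). Using H: 9(6/13) − 9(7/13) = -9/13.

-9/13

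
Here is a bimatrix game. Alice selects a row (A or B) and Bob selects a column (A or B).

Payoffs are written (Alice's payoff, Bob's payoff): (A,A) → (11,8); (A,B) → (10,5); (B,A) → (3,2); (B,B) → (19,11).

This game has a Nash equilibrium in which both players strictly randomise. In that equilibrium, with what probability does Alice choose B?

1/4

Let p be the probability that Alice plays A. In a completely mixed equilibrium, Bob must be indifferent between A and B.
Bob's expected payoff from A is 8p + 2(1−p); from B it is 5p + 11(1−p).
Setting these equal: 6p + 2 = −6p + 11, so p = 3/4.
Therefore Alice plays B with probability 1 − 3/4 = 1/4.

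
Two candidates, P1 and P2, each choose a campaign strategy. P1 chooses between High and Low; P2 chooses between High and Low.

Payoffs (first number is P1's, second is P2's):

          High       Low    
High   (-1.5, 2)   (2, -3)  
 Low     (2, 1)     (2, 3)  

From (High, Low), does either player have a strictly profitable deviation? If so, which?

P2

P1 at (High, Low) earns 2; deviating to Low yields 2 — not better.
P2 earns -3; deviating to High yields 2 — a strict improvement.
Only P2 has a strictly profitable deviation.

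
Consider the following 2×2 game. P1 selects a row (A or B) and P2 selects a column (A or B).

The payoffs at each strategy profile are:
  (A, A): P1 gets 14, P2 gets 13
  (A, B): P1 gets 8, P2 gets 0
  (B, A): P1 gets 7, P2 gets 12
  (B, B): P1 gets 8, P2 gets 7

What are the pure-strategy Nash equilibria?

(A, A)

(A, A): P1 gets 14 ≥ 7 from B, and P2 gets 13 ≥ 0 from B — Nash equilibrium.
(A, B): P2 prefers A (13 > 0) — not an equilibrium.
(B, A): P1 prefers A (14 > 7) — not an equilibrium.
(B, B): P2 prefers A (12 > 7) — not an equilibrium.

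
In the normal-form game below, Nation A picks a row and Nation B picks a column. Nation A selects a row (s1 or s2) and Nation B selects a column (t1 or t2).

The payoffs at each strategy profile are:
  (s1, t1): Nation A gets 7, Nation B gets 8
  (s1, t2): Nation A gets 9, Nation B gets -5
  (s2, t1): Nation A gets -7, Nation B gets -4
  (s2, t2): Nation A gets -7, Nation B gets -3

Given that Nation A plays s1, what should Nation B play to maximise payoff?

t1

Against s1, Nation B earns 8 from t1 and -5 from t2.
So t1 is the best response.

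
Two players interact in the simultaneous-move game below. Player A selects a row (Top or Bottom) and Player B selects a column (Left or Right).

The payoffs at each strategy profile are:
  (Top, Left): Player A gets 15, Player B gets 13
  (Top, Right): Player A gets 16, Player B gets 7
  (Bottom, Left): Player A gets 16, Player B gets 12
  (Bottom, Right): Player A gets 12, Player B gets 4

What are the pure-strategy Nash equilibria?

(Top, Left): Player A prefers Bottom (16 > 15) — not an equilibrium.
(Top, Right): Player B prefers Left (13 > 7) — not an equilibrium.
(Bottom, Left): Player A gets 16 ≥ 15 from Top, and Player B gets 12 ≥ 4 from Right — Nash equilibrium.
(Bottom, Right): Player A prefers Top (16 > 12); Player B prefers Left (12 > 4) — not an equilibrium.

(Bottom, Left)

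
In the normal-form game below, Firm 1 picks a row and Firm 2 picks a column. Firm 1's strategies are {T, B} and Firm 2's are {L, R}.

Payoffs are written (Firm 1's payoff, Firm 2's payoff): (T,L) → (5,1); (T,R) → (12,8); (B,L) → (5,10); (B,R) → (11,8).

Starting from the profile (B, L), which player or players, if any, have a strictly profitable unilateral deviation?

Neither

Firm 1 at (B, L) earns 5; deviating to T yields 5 — not better.
Firm 2 earns 10; deviating to R yields 8 — not better.
Neither player can strictly improve; the profile is a Nash equilibrium.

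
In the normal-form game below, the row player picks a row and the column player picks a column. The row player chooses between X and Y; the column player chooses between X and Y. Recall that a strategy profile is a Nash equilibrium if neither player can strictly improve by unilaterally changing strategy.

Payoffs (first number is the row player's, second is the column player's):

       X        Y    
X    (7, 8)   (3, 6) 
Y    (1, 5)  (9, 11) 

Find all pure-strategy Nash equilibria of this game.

(X, X): the row player gets 7 ≥ 1 from Y, and the column player gets 8 ≥ 6 from Y — Nash equilibrium.
(X, Y): the row player prefers Y (9 > 3); the column player prefers X (8 > 6) — not an equilibrium.
(Y, X): the row player prefers X (7 > 1); the column player prefers Y (11 > 5) — not an equilibrium.
(Y, Y): the row player gets 9 ≥ 3 from X, and the column player gets 11 ≥ 5 from X — Nash equilibrium.

(X, X) and (Y, Y)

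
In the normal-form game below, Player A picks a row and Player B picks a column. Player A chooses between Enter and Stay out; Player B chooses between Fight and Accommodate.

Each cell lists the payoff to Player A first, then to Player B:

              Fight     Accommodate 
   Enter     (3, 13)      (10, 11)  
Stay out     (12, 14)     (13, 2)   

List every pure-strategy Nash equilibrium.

(Enter, Fight): Player A prefers Stay out (12 > 3) — not an equilibrium.
(Enter, Accommodate): Player A prefers Stay out (13 > 10); Player B prefers Fight (13 > 11) — not an equilibrium.
(Stay out, Fight): Player A gets 12 ≥ 3 from Enter, and Player B gets 14 ≥ 2 from Accommodate — Nash equilibrium.
(Stay out, Accommodate): Player B prefers Fight (14 > 2) — not an equilibrium.

(Stay out, Fight)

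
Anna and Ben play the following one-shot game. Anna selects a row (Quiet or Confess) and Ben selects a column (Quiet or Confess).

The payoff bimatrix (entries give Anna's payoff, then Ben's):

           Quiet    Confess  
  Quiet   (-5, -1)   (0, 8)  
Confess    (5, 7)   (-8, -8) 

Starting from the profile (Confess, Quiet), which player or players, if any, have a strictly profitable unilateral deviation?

Neither

Anna at (Confess, Quiet) earns 5; deviating to Quiet yields -5 — not better.
Ben earns 7; deviating to Confess yields -8 — not better.
Neither player can strictly improve; the profile is a Nash equilibrium.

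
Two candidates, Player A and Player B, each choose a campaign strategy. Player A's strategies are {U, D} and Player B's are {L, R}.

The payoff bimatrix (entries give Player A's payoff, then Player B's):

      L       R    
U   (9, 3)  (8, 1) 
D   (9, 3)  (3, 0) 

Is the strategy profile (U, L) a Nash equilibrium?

At (U, L), Player A earns 9; switching to D would give 9, so Player A has no profitable deviation.
Player B earns 3; switching to R would give 1, so Player B has no profitable deviation.
Neither player can gain by a unilateral deviation, so this profile is a Nash equilibrium.

Yes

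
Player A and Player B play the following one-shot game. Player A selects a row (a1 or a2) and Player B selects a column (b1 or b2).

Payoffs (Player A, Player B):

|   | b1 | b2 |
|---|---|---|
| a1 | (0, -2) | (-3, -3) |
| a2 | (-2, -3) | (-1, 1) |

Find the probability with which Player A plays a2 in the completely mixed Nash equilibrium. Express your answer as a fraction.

Let r be the probability that Player A plays a1. In a completely mixed equilibrium, Player B must be indifferent between b1 and b2.
Player B's expected payoff from b1 is −2r − 3(1−r); from b2 it is −3r + (1−r).
Setting these equal: r − 3 = −4r + 1, so r = 4/5.
Therefore Player A plays a2 with probability 1 − 4/5 = 1/5.

1/5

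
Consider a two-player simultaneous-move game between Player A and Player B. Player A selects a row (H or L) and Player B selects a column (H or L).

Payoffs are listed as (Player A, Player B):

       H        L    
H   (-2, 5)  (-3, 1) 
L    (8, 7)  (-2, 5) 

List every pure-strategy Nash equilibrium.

(L, H)

(H, H): Player A prefers L (8 > -2) — not an equilibrium.
(H, L): Player A prefers L (-2 > -3); Player B prefers H (5 > 1) — not an equilibrium.
(L, H): Player A gets 8 ≥ -2 from H, and Player B gets 7 ≥ 5 from L — Nash equilibrium.
(L, L): Player B prefers H (7 > 5) — not an equilibrium.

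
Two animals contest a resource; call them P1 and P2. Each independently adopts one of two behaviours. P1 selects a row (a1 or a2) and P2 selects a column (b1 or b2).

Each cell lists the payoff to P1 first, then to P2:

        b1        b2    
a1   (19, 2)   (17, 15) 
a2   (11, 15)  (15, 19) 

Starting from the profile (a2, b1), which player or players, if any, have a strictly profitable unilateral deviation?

Both

P1 at (a2, b1) earns 11; deviating to a1 yields 19 — a strict improvement.
P2 earns 15; deviating to b2 yields 19 — a strict improvement.
Both P1 and P2 have strictly profitable deviations.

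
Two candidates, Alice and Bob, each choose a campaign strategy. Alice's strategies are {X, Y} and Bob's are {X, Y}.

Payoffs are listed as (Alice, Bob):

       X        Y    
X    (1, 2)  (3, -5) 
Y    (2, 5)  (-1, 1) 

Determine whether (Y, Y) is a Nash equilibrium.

At (Y, Y), Alice earns -1; switching to X would give 3, so Alice would deviate.
Bob earns 1; switching to X would give 5, so Bob would deviate.
Since at least one player can profitably deviate, this is not a Nash equilibrium.

No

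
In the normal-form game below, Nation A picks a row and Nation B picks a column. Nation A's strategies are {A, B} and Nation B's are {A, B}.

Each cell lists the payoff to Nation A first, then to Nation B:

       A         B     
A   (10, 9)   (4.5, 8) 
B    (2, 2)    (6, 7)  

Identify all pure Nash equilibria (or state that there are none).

(A, A) and (B, B)

(A, A): Nation A gets 10 ≥ 2 from B, and Nation B gets 9 ≥ 8 from B — Nash equilibrium.
(A, B): Nation A prefers B (6 > 4.5); Nation B prefers A (9 > 8) — not an equilibrium.
(B, A): Nation A prefers A (10 > 2); Nation B prefers B (7 > 2) — not an equilibrium.
(B, B): Nation A gets 6 ≥ 4.5 from A, and Nation B gets 7 ≥ 2 from A — Nash equilibrium.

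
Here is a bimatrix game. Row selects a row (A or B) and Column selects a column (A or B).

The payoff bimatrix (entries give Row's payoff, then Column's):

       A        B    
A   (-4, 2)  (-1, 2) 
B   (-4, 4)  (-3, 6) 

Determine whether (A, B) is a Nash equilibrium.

Yes

At (A, B), Row earns -1; switching to B would give -3, so Row has no profitable deviation.
Column earns 2; switching to A would give 2, so Column has no profitable deviation.
Neither player can gain by a unilateral deviation, so this profile is a Nash equilibrium.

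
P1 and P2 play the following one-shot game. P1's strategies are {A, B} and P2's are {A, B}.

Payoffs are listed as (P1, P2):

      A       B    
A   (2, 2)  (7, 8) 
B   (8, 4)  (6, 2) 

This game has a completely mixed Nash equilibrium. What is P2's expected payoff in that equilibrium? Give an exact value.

First find x, the probability P1 plays A, from P2's indifference between A and B: 2x + 4(1−x) = 8x + 2(1−x), giving x = 1/4.
Since P2 is indifferent in equilibrium, P2's expected payoff equals the payoff from either column against (1/4, 3/4). Using A: 2(1/4) + 4(3/4) = 7/2.

7/2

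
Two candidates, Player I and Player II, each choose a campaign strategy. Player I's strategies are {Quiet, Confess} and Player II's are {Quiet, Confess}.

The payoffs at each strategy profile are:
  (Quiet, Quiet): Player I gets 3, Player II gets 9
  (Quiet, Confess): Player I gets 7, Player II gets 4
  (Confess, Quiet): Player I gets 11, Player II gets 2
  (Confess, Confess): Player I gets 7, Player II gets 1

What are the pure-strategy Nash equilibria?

(Confess, Quiet)

(Quiet, Quiet): Player I prefers Confess (11 > 3) — not an equilibrium.
(Quiet, Confess): Player II prefers Quiet (9 > 4) — not an equilibrium.
(Confess, Quiet): Player I gets 11 ≥ 3 from Quiet, and Player II gets 2 ≥ 1 from Confess — Nash equilibrium.
(Confess, Confess): Player II prefers Quiet (2 > 1) — not an equilibrium.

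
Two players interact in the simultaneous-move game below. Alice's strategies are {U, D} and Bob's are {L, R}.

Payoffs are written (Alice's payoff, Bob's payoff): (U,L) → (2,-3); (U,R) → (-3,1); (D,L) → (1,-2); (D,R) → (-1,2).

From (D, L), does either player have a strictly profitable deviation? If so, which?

Both

Alice at (D, L) earns 1; deviating to U yields 2 — a strict improvement.
Bob earns -2; deviating to R yields 2 — a strict improvement.
Both Alice and Bob have strictly profitable deviations.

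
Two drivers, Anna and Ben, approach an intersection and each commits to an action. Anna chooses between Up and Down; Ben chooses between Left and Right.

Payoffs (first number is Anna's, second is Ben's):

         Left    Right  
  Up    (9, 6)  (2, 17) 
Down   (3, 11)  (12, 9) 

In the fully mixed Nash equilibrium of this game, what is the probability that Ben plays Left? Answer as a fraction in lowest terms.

Let c be the probability that Ben plays Left. In a completely mixed equilibrium, Anna must be indifferent between Up and Down.
Anna's expected payoff from Up is 9c + 2(1−c); from Down it is 3c + 12(1−c).
Setting these equal: 7c + 2 = −9c + 12, so c = 5/8.

5/8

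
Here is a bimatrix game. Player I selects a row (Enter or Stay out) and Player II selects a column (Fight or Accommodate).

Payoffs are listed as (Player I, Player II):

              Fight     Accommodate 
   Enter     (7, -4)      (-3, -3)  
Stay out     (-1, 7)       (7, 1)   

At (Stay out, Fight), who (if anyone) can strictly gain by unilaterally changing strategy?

Player I

Player I at (Stay out, Fight) earns -1; deviating to Enter yields 7 — a strict improvement.
Player II earns 7; deviating to Accommodate yields 1 — not better.
Only Player I has a strictly profitable deviation.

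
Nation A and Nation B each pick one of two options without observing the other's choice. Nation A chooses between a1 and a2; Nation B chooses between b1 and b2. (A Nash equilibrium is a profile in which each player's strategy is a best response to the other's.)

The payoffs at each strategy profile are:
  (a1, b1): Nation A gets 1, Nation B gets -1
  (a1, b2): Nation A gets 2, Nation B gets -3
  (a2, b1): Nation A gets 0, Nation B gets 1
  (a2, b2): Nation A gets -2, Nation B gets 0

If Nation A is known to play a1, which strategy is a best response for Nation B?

b1

Against a1, Nation B earns -1 from b1 and -3 from b2.
So b1 is the best response.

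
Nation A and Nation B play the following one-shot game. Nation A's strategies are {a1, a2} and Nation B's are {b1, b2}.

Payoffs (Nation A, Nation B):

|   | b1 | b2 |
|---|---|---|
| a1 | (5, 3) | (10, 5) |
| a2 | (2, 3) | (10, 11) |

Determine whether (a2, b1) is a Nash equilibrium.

At (a2, b1), Nation A earns 2; switching to a1 would give 5, so Nation A would deviate.
Nation B earns 3; switching to b2 would give 11, so Nation B would deviate.
Since at least one player can profitably deviate, this is not a Nash equilibrium.

No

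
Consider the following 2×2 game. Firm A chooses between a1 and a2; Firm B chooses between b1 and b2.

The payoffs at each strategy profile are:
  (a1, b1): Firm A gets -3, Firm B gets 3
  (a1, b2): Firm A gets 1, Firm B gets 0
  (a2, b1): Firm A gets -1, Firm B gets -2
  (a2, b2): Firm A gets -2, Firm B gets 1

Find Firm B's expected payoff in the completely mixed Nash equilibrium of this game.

1/2

First find p, the probability Firm A plays a1, from Firm B's indifference between b1 and b2: 3p − 2(1−p) = (1−p), giving p = 1/2.
Since Firm B is indifferent in equilibrium, Firm B's expected payoff equals the payoff from either column against (1/2, 1/2). Using b1: 3(1/2) − 2(1/2) = 1/2.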